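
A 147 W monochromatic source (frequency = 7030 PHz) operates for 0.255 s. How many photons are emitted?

8.05e15 photons

Total energy: E_total = P·t = 147 × 0.255 = 37.48 J.
Per-photon energy: E = 4.658e-15 J.
N = E_total / E_photon = 8.05e15.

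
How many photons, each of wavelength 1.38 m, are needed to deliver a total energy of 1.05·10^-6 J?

Per-photon energy: E = 1.439·10^-25 J (from wavelength = 1.38 m).
N = E_total / E_photon = 1.05·10^-6 J / 1.439·10^-25 J = 7.29·10^18.

7.29·10^18 photons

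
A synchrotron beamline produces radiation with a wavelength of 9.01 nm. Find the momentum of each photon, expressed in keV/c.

Take h = 6.62607015 × 10^-34 J·s, c = 2.99792458 × 10^8 m/s, 1 eV = 1.602176634 × 10^-19 J.
In SI units: λ = 9.01 nm = 9.01 × 10^-9 m.
The photon relation is p = h/λ, giving p = 7.354 × 10^-26 kg·m/s.
Converting to keV/c: p = 0.1376 keV/c ≈ 0.138 keV/c.

0.138 keV/c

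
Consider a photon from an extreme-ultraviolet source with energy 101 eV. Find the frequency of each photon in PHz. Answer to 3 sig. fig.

Take h = 6.62607015e-34 J·s, 1 eV = 1.602176634e-19 J.
In SI units: E = 101 eV = 1.6182e-17 J.
For a photon f = E/h, so f = 2.442e16 Hz.
Converting to PHz: f = 24.42 PHz ≈ 24.4 PHz.

24.4 PHz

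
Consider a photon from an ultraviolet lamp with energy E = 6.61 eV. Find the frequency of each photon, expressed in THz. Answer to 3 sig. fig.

1600 THz

(h = 6.62607015 × 10^-34 J·s, 1 eV = 1.602176634 × 10^-19 J.)
First convert: E = 6.61 eV = 1.0590 × 10^-18 J.
For a photon f = E/h, so f = 1.598 × 10^15 Hz.
Converting to THz: f = 1598 THz ≈ 1600 THz.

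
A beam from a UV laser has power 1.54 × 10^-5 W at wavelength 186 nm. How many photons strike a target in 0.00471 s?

Total energy: E_total = P·t = 1.54 × 10^-5 × 0.00471 = 7.253 × 10^-8 J.
Per-photon energy: E = 1.068 × 10^-18 J.
N = E_total / E_photon = 6.79 × 10^10.

6.79 × 10^10 photons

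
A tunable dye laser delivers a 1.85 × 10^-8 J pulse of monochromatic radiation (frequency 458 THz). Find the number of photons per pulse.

6.10 × 10^10 photons

Per-photon energy: E = 3.035 × 10^-19 J (from frequency = 458 THz).
N = E_total / E_photon = 1.85 × 10^-8 J / 3.035 × 10^-19 J = 6.10 × 10^10.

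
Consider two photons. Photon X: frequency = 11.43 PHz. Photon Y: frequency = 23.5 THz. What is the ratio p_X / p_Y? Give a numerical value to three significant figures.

p_X = 2.526 × 10^-26 kg·m/s (from frequency = 11.43 PHz, via p = hf/c).
p_Y = 5.194 × 10^-29 kg·m/s (from frequency = 23.5 THz, via p = hf/c).
Ratio = 2.526 × 10^-26 / 5.194 × 10^-29 = 486.

486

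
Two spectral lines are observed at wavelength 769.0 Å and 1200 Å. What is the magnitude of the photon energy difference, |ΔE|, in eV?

5.79 eV

Using E = hc/λ: E₁ = 2.5832·10^-18 J, E₂ = 1.6554·10^-18 J.
|ΔE| = |2.5832·10^-18 − 1.6554·10^-18| = 9.28·10^-19 J = 5.79 eV.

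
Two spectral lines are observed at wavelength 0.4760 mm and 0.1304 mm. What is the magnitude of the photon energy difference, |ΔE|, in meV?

6.90 meV

Using E = hc/λ: E₁ = 4.1732e-22 J, E₂ = 1.5233e-21 J.
|ΔE| = |4.1732e-22 − 1.5233e-21| = 1.11e-21 J = 6.90 meV.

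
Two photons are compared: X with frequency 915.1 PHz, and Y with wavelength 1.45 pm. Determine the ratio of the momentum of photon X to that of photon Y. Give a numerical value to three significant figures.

4.43e-3

p_X = 2.023e-24 kg·m/s (from frequency = 915.1 PHz, via p = hf/c).
p_Y = 4.570e-22 kg·m/s (from wavelength = 1.45 pm, via p = h/λ).
Ratio = 2.023e-24 / 4.570e-22 = 4.43e-3.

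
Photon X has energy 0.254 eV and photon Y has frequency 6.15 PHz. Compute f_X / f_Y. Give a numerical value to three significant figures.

9.99 × 10^-3

f_X = 6.142 × 10^13 Hz (from energy = 0.254 eV, via f = E/h).
f_Y = 6.150 × 10^15 Hz (from frequency = 6.15 PHz, via f given directly).
Ratio = 6.142 × 10^13 / 6.150 × 10^15 = 9.99 × 10^-3.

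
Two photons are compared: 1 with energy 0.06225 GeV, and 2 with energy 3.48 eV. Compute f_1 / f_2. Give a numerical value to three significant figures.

1.79 × 10^7

f_1 = 1.505 × 10^22 Hz (from energy = 0.06225 GeV, via f = E/h).
f_2 = 8.415 × 10^14 Hz (from energy = 3.48 eV, via f = E/h).
Ratio = 1.505 × 10^22 / 8.415 × 10^14 = 1.79 × 10^7.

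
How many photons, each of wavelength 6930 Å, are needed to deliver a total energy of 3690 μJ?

Per-photon energy: E = 2.866e-19 J (from wavelength = 6930 Å).
N = E_total / E_photon = 0.00369 J / 2.866e-19 J = 1.29e16.

1.29e16 photons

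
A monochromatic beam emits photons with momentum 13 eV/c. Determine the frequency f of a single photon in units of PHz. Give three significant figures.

Take h = 6.62607015e-34 J·s, c = 2.99792458e8 m/s, 1 eV = 1.602176634e-19 J.
Convert to SI: p = 13 eV/c = 6.9476e-27 kg·m/s.
For a photon f = pc/h, so f = 3.143e15 Hz.
Converting to PHz: f = 3.143 PHz ≈ 3.14 PHz.

3.14 PHz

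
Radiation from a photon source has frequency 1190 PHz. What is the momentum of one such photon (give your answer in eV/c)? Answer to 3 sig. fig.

First convert: f = 1190 PHz = 1.19e18 Hz.
For a photon p = hf/c, so p = 2.630e-24 kg·m/s.
Converting to eV/c: p = 4921 eV/c ≈ 4920 eV/c.

4920 eV/c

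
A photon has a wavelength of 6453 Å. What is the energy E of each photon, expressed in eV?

Take h = 6.62607015 × 10^-34 J·s, c = 2.99792458 × 10^8 m/s, 1 eV = 1.602176634 × 10^-19 J.
First convert: λ = 6453 Å = 6.453 × 10^-7 m.
For a photon E = hc/λ, so E = 3.078 × 10^-19 J.
Converting to eV: E = 1.921 eV ≈ 1.92 eV.

1.92 eV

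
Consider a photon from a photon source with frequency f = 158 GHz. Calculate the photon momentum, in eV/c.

Take h = 6.62607015 × 10^-34 J·s, c = 2.99792458 × 10^8 m/s, 1 eV = 1.602176634 × 10^-19 J.
First convert: f = 158 GHz = 1.58 × 10^11 Hz.
Apply p = hf/c: p = 3.492 × 10^-31 kg·m/s.
Converting to eV/c: p = 6.534 × 10^-4 eV/c ≈ 6.53 × 10^-4 eV/c.

6.53 × 10^-4 eV/c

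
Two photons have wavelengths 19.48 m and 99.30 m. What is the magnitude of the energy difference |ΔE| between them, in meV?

5.12 × 10^-5 meV

Using E = hc/λ: E₁ = 1.0197 × 10^-26 J, E₂ = 2.0004 × 10^-27 J.
|ΔE| = |1.0197 × 10^-26 − 2.0004 × 10^-27| = 8.20 × 10^-27 J = 5.12 × 10^-5 meV.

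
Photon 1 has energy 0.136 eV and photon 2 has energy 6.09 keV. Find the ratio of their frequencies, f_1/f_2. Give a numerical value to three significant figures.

2.23·10^-5

f_1 = 3.288·10^13 Hz (from energy = 0.136 eV, via f = E/h).
f_2 = 1.473·10^18 Hz (from energy = 6.09 keV, via f = E/h).
Ratio = 3.288·10^13 / 1.473·10^18 = 2.23·10^-5.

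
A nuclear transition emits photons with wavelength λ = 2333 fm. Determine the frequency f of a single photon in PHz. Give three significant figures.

Take c = 2.99792458e8 m/s.
First convert: λ = 2333 fm = 2.333e-12 m.
Since f = c/λ for a photon, f = 1.285e20 Hz.
Converting to PHz: f = 128500 PHz ≈ 1.29e5 PHz.

1.29e5 PHz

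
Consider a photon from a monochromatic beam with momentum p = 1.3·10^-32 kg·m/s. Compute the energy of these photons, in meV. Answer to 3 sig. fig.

0.0243 meV

The photon relation is E = pc, giving E = 3.897·10^-24 J.
Converting to meV: E = 0.02433 meV ≈ 0.0243 meV.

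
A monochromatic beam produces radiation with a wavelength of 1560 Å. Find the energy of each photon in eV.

Take h = 6.62607015 × 10^-34 J·s, c = 2.99792458 × 10^8 m/s, 1 eV = 1.602176634 × 10^-19 J.
First convert: λ = 1560 Å = 1.56 × 10^-7 m.
For a photon E = hc/λ, so E = 1.273 × 10^-18 J.
Converting to eV: E = 7.948 eV ≈ 7.95 eV.

7.95 eV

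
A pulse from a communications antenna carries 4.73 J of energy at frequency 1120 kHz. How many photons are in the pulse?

Per-photon energy: E = 7.421 × 10^-28 J (from frequency = 1120 kHz).
N = E_total / E_photon = 4.73 J / 7.421 × 10^-28 J = 6.37 × 10^27.

6.37 × 10^27 photons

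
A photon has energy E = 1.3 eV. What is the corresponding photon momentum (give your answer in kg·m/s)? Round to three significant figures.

6.95 × 10^-28 kg·m/s

Use c = 2.99792458 × 10^8 m/s, 1 eV = 1.602176634 × 10^-19 J.
Convert to SI: E = 1.3 eV = 2.0828 × 10^-19 J.
Apply p = E/c: p = 6.948 × 10^-28 kg·m/s.
So p ≈ 6.95 × 10^-28 kg·m/s.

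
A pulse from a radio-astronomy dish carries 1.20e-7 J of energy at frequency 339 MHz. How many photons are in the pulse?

5.34e17 photons

Per-photon energy: E = 2.246e-25 J (from frequency = 339 MHz).
N = E_total / E_photon = 1.20e-7 J / 2.246e-25 J = 5.34e17.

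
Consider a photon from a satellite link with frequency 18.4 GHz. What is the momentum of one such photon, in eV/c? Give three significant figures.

Use h = 6.62607015 × 10^-34 J·s, c = 2.99792458 × 10^8 m/s, 1 eV = 1.602176634 × 10^-19 J.
In SI units: f = 18.4 GHz = 1.84 × 10^10 Hz.
For a photon p = hf/c, so p = 4.067 × 10^-32 kg·m/s.
Converting to eV/c: p = 7.610 × 10^-5 eV/c ≈ 7.61 × 10^-5 eV/c.

7.61 × 10^-5 eV/c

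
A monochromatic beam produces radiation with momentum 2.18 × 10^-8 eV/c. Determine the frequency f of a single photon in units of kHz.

5270 kHz

Use h = 6.62607015 × 10^-34 J·s, c = 2.99792458 × 10^8 m/s, 1 eV = 1.602176634 × 10^-19 J.
In SI units: p = 2.18 × 10^-8 eV/c = 1.1651 × 10^-35 kg·m/s.
Apply f = pc/h: f = 5.271 × 10^6 Hz.
Converting to kHz: f = 5271 kHz ≈ 5270 kHz.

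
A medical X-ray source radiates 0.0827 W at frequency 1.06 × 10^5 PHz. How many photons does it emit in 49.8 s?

Total energy: E_total = P·t = 0.0827 × 49.8 = 4.118 J.
Per-photon energy: E = 7.024 × 10^-14 J.
N = E_total / E_photon = 5.86 × 10^13.

5.86 × 10^13 photons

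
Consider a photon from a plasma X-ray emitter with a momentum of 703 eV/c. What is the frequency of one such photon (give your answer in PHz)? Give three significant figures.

First convert: p = 703 eV/c = 3.7570 × 10^-25 kg·m/s.
For a photon f = pc/h, so f = 1.700 × 10^17 Hz.
Converting to PHz: f = 170.0 PHz ≈ 170 PHz.

170 PHz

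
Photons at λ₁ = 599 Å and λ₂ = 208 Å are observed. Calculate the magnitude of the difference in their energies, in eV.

38.9 eV

Using E = hc/λ: E₁ = 3.316 × 10^-18 J, E₂ = 9.550 × 10^-18 J.
|ΔE| = |3.316 × 10^-18 − 9.550 × 10^-18| = 6.23 × 10^-18 J = 38.9 eV.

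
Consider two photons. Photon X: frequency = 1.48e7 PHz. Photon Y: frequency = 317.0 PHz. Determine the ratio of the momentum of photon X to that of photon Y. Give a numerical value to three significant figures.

p_X = 3.271e-20 kg·m/s (from frequency = 1.48e7 PHz, via p = hf/c).
p_Y = 7.006e-25 kg·m/s (from frequency = 317.0 PHz, via p = hf/c).
Ratio = 3.271e-20 / 7.006e-25 = 4.67e4.

4.67e4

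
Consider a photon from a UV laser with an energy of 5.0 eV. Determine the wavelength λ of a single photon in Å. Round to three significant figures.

2480 Å

In SI units: E = 5.0 eV = 8.0109·10^-19 J.
For a photon λ = hc/E, so λ = 2.480·10^-7 m.
Converting to Å: λ = 2480 Å ≈ 2480 Å.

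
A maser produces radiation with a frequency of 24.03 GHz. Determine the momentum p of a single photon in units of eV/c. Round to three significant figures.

9.94·10^-5 eV/c

Convert to SI: f = 24.03 GHz = 2.403·10^10 Hz.
Since p = hf/c for a photon, p = 5.311·10^-32 kg·m/s.
Converting to eV/c: p = 9.938·10^-5 eV/c ≈ 9.94·10^-5 eV/c.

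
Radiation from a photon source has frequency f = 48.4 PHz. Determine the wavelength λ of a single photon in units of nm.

6.19 nm

(c = 2.99792458·10^8 m/s.)
Convert to SI: f = 48.4 PHz = 4.84·10^16 Hz.
The photon relation is λ = c/f, giving λ = 6.194·10^-9 m.
Converting to nm: λ = 6.194 nm ≈ 6.19 nm.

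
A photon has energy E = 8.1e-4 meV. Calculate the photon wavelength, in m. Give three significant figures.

(h = 6.62607015e-34 J·s, c = 2.99792458e8 m/s, 1 eV = 1.602176634e-19 J.)
Convert to SI: E = 8.1e-4 meV = 1.2978e-25 J.
Apply λ = hc/E: λ = 1.531 m.
So λ ≈ 1.53 m.

1.53 m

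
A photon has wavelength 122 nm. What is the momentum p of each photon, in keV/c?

(h = 6.62607015 × 10^-34 J·s, c = 2.99792458 × 10^8 m/s, 1 eV = 1.602176634 × 10^-19 J.)
First convert: λ = 122 nm = 1.22 × 10^-7 m.
Since p = h/λ for a photon, p = 5.431 × 10^-27 kg·m/s.
Converting to keV/c: p = 0.01016 keV/c ≈ 0.0102 keV/c.

0.0102 keV/c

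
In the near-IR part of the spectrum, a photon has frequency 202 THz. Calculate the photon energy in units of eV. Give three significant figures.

0.835 eV

(h = 6.62607015e-34 J·s, 1 eV = 1.602176634e-19 J.)
Convert to SI: f = 202 THz = 2.02e14 Hz.
For a photon E = hf, so E = 1.338e-19 J.
Converting to eV: E = 0.8354 eV ≈ 0.835 eV.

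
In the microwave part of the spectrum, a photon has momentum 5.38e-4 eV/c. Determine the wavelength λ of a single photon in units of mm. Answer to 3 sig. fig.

2.30 mm

Use h = 6.62607015e-34 J·s, c = 2.99792458e8 m/s, 1 eV = 1.602176634e-19 J.
Convert to SI: p = 5.38e-4 eV/c = 2.8752e-31 kg·m/s.
The photon relation is λ = h/p, giving λ = 0.002305 m.
Converting to mm: λ = 2.305 mm ≈ 2.30 mm.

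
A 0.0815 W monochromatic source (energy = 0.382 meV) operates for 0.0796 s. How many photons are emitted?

Total energy: E_total = P·t = 0.0815 × 0.0796 = 0.006487 J.
Per-photon energy: E = 6.120 × 10^-23 J.
N = E_total / E_photon = 1.06 × 10^20.

1.06 × 10^20 photons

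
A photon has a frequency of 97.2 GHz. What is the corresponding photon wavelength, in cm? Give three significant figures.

(c = 2.99792458e8 m/s.)
Convert to SI: f = 97.2 GHz = 9.72e10 Hz.
Apply λ = c/f: λ = 0.003084 m.
Converting to cm: λ = 0.3084 cm ≈ 0.308 cm.

0.308 cm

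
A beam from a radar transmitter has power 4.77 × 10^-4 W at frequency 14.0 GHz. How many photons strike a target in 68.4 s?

3.52 × 10^21 photons

Total energy: E_total = P·t = 4.77 × 10^-4 × 68.4 = 0.03263 J.
Per-photon energy: E = 9.276 × 10^-24 J.
N = E_total / E_photon = 3.52 × 10^21.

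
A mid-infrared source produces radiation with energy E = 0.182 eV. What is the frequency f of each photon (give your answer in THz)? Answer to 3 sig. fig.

44.0 THz

Take h = 6.62607015 × 10^-34 J·s, 1 eV = 1.602176634 × 10^-19 J.
Convert to SI: E = 0.182 eV = 2.9160 × 10^-20 J.
For a photon f = E/h, so f = 4.401 × 10^13 Hz.
Converting to THz: f = 44.01 THz ≈ 44.0 THz.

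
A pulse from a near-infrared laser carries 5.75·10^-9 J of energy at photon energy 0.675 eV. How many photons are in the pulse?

5.32·10^10 photons

Per-photon energy: E = 1.081·10^-19 J (from energy = 0.675 eV).
N = E_total / E_photon = 5.75·10^-9 J / 1.081·10^-19 J = 5.32·10^10.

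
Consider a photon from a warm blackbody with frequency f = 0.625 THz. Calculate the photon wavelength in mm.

0.480 mm

(c = 2.99792458 × 10^8 m/s.)
First convert: f = 0.625 THz = 6.25 × 10^11 Hz.
Since λ = c/f for a photon, λ = 4.797 × 10^-4 m.
Converting to mm: λ = 0.4797 mm ≈ 0.480 mm.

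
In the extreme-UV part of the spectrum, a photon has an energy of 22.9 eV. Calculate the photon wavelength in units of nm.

Use h = 6.62607015 × 10^-34 J·s, c = 2.99792458 × 10^8 m/s, 1 eV = 1.602176634 × 10^-19 J.
Convert to SI: E = 22.9 eV = 3.6690 × 10^-18 J.
Apply λ = hc/E: λ = 5.414 × 10^-8 m.
Converting to nm: λ = 54.14 nm ≈ 54.1 nm.

54.1 nm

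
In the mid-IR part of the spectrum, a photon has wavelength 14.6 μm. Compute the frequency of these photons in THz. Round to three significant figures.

20.5 THz

First convert: λ = 14.6 μm = 1.46·10^-5 m.
For a photon f = c/λ, so f = 2.053·10^13 Hz.
Converting to THz: f = 20.53 THz ≈ 20.5 THz.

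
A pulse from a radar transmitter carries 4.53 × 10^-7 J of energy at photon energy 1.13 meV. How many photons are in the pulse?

2.50 × 10^15 photons

Per-photon energy: E = 1.810 × 10^-22 J (from energy = 1.13 meV).
N = E_total / E_photon = 4.53 × 10^-7 J / 1.810 × 10^-22 J = 2.50 × 10^15.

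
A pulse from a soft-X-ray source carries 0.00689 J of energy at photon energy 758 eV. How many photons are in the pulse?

Per-photon energy: E = 1.214e-16 J (from energy = 758 eV).
N = E_total / E_photon = 0.00689 J / 1.214e-16 J = 5.67e13.

5.67e13 photons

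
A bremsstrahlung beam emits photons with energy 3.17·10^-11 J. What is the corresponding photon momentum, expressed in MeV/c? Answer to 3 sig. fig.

(c = 2.99792458·10^8 m/s, 1 eV = 1.602176634·10^-19 J.)
Apply p = E/c: p = 1.057·10^-19 kg·m/s.
Converting to MeV/c: p = 197.9 MeV/c ≈ 198 MeV/c.

198 MeV/c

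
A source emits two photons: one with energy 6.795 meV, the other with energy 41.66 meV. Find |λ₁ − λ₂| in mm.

0.153 mm

Using λ = hc/E: λ₁ = 1.8246e-4 m, λ₂ = 2.9761e-5 m.
|Δλ| = |1.8246e-4 − 2.9761e-5| = 1.53e-4 m = 0.153 mm.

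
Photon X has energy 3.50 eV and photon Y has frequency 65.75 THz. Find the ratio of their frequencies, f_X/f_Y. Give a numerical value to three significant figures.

f_X = 8.463 × 10^14 Hz (from energy = 3.50 eV, via f = E/h).
f_Y = 6.575 × 10^13 Hz (from frequency = 65.75 THz, via f given directly).
Ratio = 8.463 × 10^14 / 6.575 × 10^13 = 12.9.

12.9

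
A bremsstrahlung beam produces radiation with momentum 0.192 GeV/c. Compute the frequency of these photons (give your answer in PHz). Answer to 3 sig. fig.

4.64e7 PHz

Convert to SI: p = 0.192 GeV/c = 1.0261e-19 kg·m/s.
Since f = pc/h for a photon, f = 4.643e22 Hz.
Converting to PHz: f = 4.643e7 PHz ≈ 4.64e7 PHz.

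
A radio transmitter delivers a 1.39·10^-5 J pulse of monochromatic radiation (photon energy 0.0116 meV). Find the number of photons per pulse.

Per-photon energy: E = 1.859·10^-24 J (from energy = 0.0116 meV).
N = E_total / E_photon = 1.39·10^-5 J / 1.859·10^-24 J = 7.48·10^18.

7.48·10^18 photons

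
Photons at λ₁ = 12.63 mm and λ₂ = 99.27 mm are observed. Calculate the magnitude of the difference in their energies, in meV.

0.0857 meV

Using E = hc/λ: E₁ = 1.5728 × 10^-23 J, E₂ = 2.0011 × 10^-24 J.
|ΔE| = |1.5728 × 10^-23 − 2.0011 × 10^-24| = 1.37 × 10^-23 J = 0.0857 meV.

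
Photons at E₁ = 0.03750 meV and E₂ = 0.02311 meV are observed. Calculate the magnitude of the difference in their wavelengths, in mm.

Using λ = hc/E: λ₁ = 0.033062 m, λ₂ = 0.053650 m.
|Δλ| = |0.033062 − 0.053650| = 0.0206 m = 20.6 mm.

20.6 mm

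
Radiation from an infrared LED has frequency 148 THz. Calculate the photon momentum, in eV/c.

First convert: f = 148 THz = 1.48 × 10^14 Hz.
The photon relation is p = hf/c, giving p = 3.271 × 10^-28 kg·m/s.
Converting to eV/c: p = 0.6121 eV/c ≈ 0.612 eV/c.

0.612 eV/c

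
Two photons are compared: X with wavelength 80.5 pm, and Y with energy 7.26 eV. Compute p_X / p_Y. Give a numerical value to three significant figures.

2120

p_X = 8.231e-24 kg·m/s (from wavelength = 80.5 pm, via p = h/λ).
p_Y = 3.880e-27 kg·m/s (from energy = 7.26 eV, via p = E/c).
Ratio = 8.231e-24 / 3.880e-27 = 2120.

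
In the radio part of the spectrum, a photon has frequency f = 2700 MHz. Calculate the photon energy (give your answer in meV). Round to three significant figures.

0.0112 meV

Take h = 6.62607015·10^-34 J·s, 1 eV = 1.602176634·10^-19 J.
In SI units: f = 2700 MHz = 2.7·10^9 Hz.
Since E = hf for a photon, E = 1.789·10^-24 J.
Converting to meV: E = 0.01117 meV ≈ 0.0112 meV.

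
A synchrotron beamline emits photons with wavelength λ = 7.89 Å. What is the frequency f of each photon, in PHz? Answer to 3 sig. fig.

380 PHz

First convert: λ = 7.89 Å = 7.89 × 10^-10 m.
Apply f = c/λ: f = 3.800 × 10^17 Hz.
Converting to PHz: f = 380.0 PHz ≈ 380 PHz.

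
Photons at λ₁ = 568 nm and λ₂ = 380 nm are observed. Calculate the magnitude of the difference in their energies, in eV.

1.08 eV

Using E = hc/λ: E₁ = 3.497e-19 J, E₂ = 5.227e-19 J.
|ΔE| = |3.497e-19 − 5.227e-19| = 1.73e-19 J = 1.08 eV.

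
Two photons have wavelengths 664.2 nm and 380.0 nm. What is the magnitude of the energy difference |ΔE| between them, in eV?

Using E = hc/λ: E₁ = 2.9907 × 10^-19 J, E₂ = 5.2275 × 10^-19 J.
|ΔE| = |2.9907 × 10^-19 − 5.2275 × 10^-19| = 2.24 × 10^-19 J = 1.40 eV.

1.40 eV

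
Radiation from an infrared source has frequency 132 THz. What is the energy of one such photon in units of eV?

0.546 eV

Take h = 6.62607015·10^-34 J·s, 1 eV = 1.602176634·10^-19 J.
First convert: f = 132 THz = 1.32·10^14 Hz.
Apply E = hf: E = 8.746·10^-20 J.
Converting to eV: E = 0.5459 eV ≈ 0.546 eV.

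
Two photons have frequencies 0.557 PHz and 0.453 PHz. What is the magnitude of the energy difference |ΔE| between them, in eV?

0.430 eV

Using E = hf: E₁ = 3.691 × 10^-19 J, E₂ = 3.002 × 10^-19 J.
|ΔE| = |3.691 × 10^-19 − 3.002 × 10^-19| = 6.89 × 10^-20 J = 0.430 eV.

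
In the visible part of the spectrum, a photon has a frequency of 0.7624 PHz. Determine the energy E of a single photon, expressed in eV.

3.15 eV

In SI units: f = 0.7624 PHz = 7.624·10^14 Hz.
For a photon E = hf, so E = 5.052·10^-19 J.
Converting to eV: E = 3.153 eV ≈ 3.15 eV.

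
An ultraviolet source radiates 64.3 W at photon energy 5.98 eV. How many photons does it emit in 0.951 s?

Total energy: E_total = P·t = 64.3 × 0.951 = 61.15 J.
Per-photon energy: E = 9.581 × 10^-19 J.
N = E_total / E_photon = 6.38 × 10^19.

6.38 × 10^19 photons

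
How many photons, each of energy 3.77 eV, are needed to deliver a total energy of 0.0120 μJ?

1.99 × 10^10 photons

Per-photon energy: E = 6.040 × 10^-19 J (from energy = 3.77 eV).
N = E_total / E_photon = 1.20 × 10^-8 J / 6.040 × 10^-19 J = 1.99 × 10^10.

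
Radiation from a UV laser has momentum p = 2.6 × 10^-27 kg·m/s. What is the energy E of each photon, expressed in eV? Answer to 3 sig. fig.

4.87 eV

Use c = 2.99792458 × 10^8 m/s, 1 eV = 1.602176634 × 10^-19 J.
Apply E = pc: E = 7.795 × 10^-19 J.
Converting to eV: E = 4.865 eV ≈ 4.87 eV.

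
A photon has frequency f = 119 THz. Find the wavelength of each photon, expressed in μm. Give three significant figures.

2.52 μm

First convert: f = 119 THz = 1.19 × 10^14 Hz.
Since λ = c/f for a photon, λ = 2.519 × 10^-6 m.
Converting to μm: λ = 2.519 μm ≈ 2.52 μm.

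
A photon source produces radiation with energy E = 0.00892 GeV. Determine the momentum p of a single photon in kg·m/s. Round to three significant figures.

First convert: E = 0.00892 GeV = 1.4291e-12 J.
Apply p = E/c: p = 4.767e-21 kg·m/s.
So p ≈ 4.77e-21 kg·m/s.

4.77e-21 kg·m/s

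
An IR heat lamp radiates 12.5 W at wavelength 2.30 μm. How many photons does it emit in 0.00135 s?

1.95 × 10^17 photons

Total energy: E_total = P·t = 12.5 × 0.00135 = 0.01688 J.
Per-photon energy: E = 8.637 × 10^-20 J.
N = E_total / E_photon = 1.95 × 10^17.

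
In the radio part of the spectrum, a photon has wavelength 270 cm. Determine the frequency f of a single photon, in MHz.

111 MHz

Use c = 2.99792458 × 10^8 m/s.
First convert: λ = 270 cm = 2.70 m.
Apply f = c/λ: f = 1.110 × 10^8 Hz.
Converting to MHz: f = 111.0 MHz ≈ 111 MHz.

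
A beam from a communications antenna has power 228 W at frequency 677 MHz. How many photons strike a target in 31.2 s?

1.59 × 10^28 photons

Total energy: E_total = P·t = 228 × 31.2 = 7114 J.
Per-photon energy: E = 4.486 × 10^-25 J.
N = E_total / E_photon = 1.59 × 10^28.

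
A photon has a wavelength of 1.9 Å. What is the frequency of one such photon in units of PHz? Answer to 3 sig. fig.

(c = 2.99792458 × 10^8 m/s.)
Convert to SI: λ = 1.9 Å = 1.9 × 10^-10 m.
For a photon f = c/λ, so f = 1.578 × 10^18 Hz.
Converting to PHz: f = 1578 PHz ≈ 1580 PHz.

1580 PHz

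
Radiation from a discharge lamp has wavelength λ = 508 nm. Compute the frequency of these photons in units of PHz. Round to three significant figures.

0.590 PHz

Use c = 2.99792458·10^8 m/s.
Convert to SI: λ = 508 nm = 5.08·10^-7 m.
For a photon f = c/λ, so f = 5.901·10^14 Hz.
Converting to PHz: f = 0.5901 PHz ≈ 0.590 PHz.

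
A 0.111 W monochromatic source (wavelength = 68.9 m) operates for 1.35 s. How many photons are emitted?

Total energy: E_total = P·t = 0.111 × 1.35 = 0.1499 J.
Per-photon energy: E = 2.883e-27 J.
N = E_total / E_photon = 5.20e25.

5.20e25 photons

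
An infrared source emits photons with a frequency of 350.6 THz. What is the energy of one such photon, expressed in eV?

1.45 eV

Use h = 6.62607015e-34 J·s, 1 eV = 1.602176634e-19 J.
In SI units: f = 350.6 THz = 3.506e14 Hz.
Apply E = hf: E = 2.323e-19 J.
Converting to eV: E = 1.450 eV ≈ 1.45 eV.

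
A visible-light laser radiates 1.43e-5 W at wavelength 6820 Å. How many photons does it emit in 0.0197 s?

9.67e11 photons

Total energy: E_total = P·t = 1.43e-5 × 0.0197 = 2.817e-7 J.
Per-photon energy: E = 2.913e-19 J.
N = E_total / E_photon = 9.67e11.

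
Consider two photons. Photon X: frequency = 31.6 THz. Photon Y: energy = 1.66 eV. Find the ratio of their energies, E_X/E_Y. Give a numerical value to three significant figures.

0.0787

E_X = 2.094 × 10^-20 J (from frequency = 31.6 THz, via E = hf).
E_Y = 2.660 × 10^-19 J (from energy = 1.66 eV, via E given directly).
Ratio = 2.094 × 10^-20 / 2.660 × 10^-19 = 0.0787.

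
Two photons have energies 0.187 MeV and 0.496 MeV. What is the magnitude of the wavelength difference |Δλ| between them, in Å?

Using λ = hc/E: λ₁ = 6.630 × 10^-12 m, λ₂ = 2.500 × 10^-12 m.
|Δλ| = |6.630 × 10^-12 − 2.500 × 10^-12| = 4.13 × 10^-12 m = 0.0413 Å.

0.0413 Å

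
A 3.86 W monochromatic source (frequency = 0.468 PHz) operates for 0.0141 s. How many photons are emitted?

Total energy: E_total = P·t = 3.86 × 0.0141 = 0.05443 J.
Per-photon energy: E = 3.101·10^-19 J.
N = E_total / E_photon = 1.76·10^17.

1.76·10^17 photons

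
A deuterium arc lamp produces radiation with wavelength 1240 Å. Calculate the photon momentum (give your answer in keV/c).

0.0100 keV/c

(h = 6.62607015e-34 J·s, c = 2.99792458e8 m/s, 1 eV = 1.602176634e-19 J.)
In SI units: λ = 1240 Å = 1.24e-7 m.
For a photon p = h/λ, so p = 5.344e-27 kg·m/s.
Converting to keV/c: p = 0.009999 keV/c ≈ 0.0100 keV/c.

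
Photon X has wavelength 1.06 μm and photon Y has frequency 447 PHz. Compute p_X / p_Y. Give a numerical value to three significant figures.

p_X = 6.251 × 10^-28 kg·m/s (from wavelength = 1.06 μm, via p = h/λ).
p_Y = 9.880 × 10^-25 kg·m/s (from frequency = 447 PHz, via p = hf/c).
Ratio = 6.251 × 10^-28 / 9.880 × 10^-25 = 6.33 × 10^-4.

6.33 × 10^-4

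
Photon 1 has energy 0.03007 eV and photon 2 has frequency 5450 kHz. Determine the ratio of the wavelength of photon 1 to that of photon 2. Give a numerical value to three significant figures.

7.50 × 10^-7

λ_1 = 4.123 × 10^-5 m (from energy = 0.03007 eV, via λ = hc/E).
λ_2 = 55.01 m (from frequency = 5450 kHz, via λ = c/f).
Ratio = 4.123 × 10^-5 / 55.01 = 7.50 × 10^-7.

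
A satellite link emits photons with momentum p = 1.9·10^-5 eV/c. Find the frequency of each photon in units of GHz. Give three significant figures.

4.59 GHz

Take h = 6.62607015·10^-34 J·s, c = 2.99792458·10^8 m/s, 1 eV = 1.602176634·10^-19 J.
First convert: p = 1.9·10^-5 eV/c = 1.0154·10^-32 kg·m/s.
Since f = pc/h for a photon, f = 4.594·10^9 Hz.
Converting to GHz: f = 4.594 GHz ≈ 4.59 GHz.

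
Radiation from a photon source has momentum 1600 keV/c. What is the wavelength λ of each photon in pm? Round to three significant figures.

0.775 pm

(h = 6.62607015 × 10^-34 J·s, c = 2.99792458 × 10^8 m/s, 1 eV = 1.602176634 × 10^-19 J.)
In SI units: p = 1600 keV/c = 8.5509 × 10^-22 kg·m/s.
Since λ = h/p for a photon, λ = 7.749 × 10^-13 m.
Converting to pm: λ = 0.7749 pm ≈ 0.775 pm.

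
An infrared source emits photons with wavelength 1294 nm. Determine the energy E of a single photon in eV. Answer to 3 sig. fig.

Convert to SI: λ = 1294 nm = 1.294e-6 m.
Since E = hc/λ for a photon, E = 1.535e-19 J.
Converting to eV: E = 0.9581 eV ≈ 0.958 eV.

0.958 eV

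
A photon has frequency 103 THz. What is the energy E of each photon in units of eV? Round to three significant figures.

Take h = 6.62607015e-34 J·s, 1 eV = 1.602176634e-19 J.
First convert: f = 103 THz = 1.03e14 Hz.
For a photon E = hf, so E = 6.825e-20 J.
Converting to eV: E = 0.4260 eV ≈ 0.426 eV.

0.426 eV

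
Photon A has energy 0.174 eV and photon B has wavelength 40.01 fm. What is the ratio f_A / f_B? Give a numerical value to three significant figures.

5.62e-9

f_A = 4.207e13 Hz (from energy = 0.174 eV, via f = E/h).
f_B = 7.493e21 Hz (from wavelength = 40.01 fm, via f = c/λ).
Ratio = 4.207e13 / 7.493e21 = 5.62e-9.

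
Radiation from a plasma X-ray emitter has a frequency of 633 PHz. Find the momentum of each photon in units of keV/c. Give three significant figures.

In SI units: f = 633 PHz = 6.33e17 Hz.
For a photon p = hf/c, so p = 1.399e-24 kg·m/s.
Converting to keV/c: p = 2.618 keV/c ≈ 2.62 keV/c.

2.62 keV/c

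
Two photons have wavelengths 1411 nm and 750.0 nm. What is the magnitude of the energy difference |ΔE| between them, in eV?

0.774 eV

Using E = hc/λ: E₁ = 1.4078·10^-19 J, E₂ = 2.6486·10^-19 J.
|ΔE| = |1.4078·10^-19 − 2.6486·10^-19| = 1.24·10^-19 J = 0.774 eV.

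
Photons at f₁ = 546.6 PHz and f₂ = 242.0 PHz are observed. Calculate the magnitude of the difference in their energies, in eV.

Using E = hf: E₁ = 3.6218·10^-16 J, E₂ = 1.6035·10^-16 J.
|ΔE| = |3.6218·10^-16 − 1.6035·10^-16| = 2.02·10^-16 J = 1260 eV.

1260 eV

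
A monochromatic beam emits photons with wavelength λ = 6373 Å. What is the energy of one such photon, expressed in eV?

1.95 eV

(h = 6.62607015 × 10^-34 J·s, c = 2.99792458 × 10^8 m/s, 1 eV = 1.602176634 × 10^-19 J.)
Convert to SI: λ = 6373 Å = 6.373 × 10^-7 m.
Apply E = hc/λ: E = 3.117 × 10^-19 J.
Converting to eV: E = 1.945 eV ≈ 1.95 eV.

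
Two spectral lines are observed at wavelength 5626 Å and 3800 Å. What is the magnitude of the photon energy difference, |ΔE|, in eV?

1.06 eV

Using E = hc/λ: E₁ = 3.5308 × 10^-19 J, E₂ = 5.2275 × 10^-19 J.
|ΔE| = |3.5308 × 10^-19 − 5.2275 × 10^-19| = 1.70 × 10^-19 J = 1.06 eV.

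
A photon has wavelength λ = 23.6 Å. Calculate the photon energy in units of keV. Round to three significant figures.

0.525 keV

(h = 6.62607015e-34 J·s, c = 2.99792458e8 m/s, 1 eV = 1.602176634e-19 J.)
Convert to SI: λ = 23.6 Å = 2.36e-9 m.
Apply E = hc/λ: E = 8.417e-17 J.
Converting to keV: E = 0.5254 keV ≈ 0.525 keV.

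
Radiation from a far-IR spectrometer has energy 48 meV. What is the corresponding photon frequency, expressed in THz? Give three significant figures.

Take h = 6.62607015e-34 J·s, 1 eV = 1.602176634e-19 J.
Convert to SI: E = 48 meV = 7.6904e-21 J.
Apply f = E/h: f = 1.161e13 Hz.
Converting to THz: f = 11.61 THz ≈ 11.6 THz.

11.6 THz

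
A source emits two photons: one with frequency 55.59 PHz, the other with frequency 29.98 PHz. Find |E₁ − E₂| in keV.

Using E = hf: E₁ = 3.6834 × 10^-17 J, E₂ = 1.9865 × 10^-17 J.
|ΔE| = |3.6834 × 10^-17 − 1.9865 × 10^-17| = 1.70 × 10^-17 J = 0.106 keV.

0.106 keV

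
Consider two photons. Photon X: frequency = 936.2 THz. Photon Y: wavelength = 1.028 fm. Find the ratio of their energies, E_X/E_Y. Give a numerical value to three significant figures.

3.21e-9

E_X = 6.203e-19 J (from frequency = 936.2 THz, via E = hf).
E_Y = 1.932e-10 J (from wavelength = 1.028 fm, via E = hc/λ).
Ratio = 6.203e-19 / 1.932e-10 = 3.21e-9.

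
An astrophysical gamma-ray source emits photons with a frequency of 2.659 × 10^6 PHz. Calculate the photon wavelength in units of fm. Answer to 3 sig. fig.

113 fm

In SI units: f = 2.659 × 10^6 PHz = 2.659 × 10^21 Hz.
The photon relation is λ = c/f, giving λ = 1.127 × 10^-13 m.
Converting to fm: λ = 112.7 fm ≈ 113 fm.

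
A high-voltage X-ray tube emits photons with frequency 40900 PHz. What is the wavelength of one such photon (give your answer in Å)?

0.0733 Å

Use c = 2.99792458e8 m/s.
Convert to SI: f = 40900 PHz = 4.09e19 Hz.
Since λ = c/f for a photon, λ = 7.330e-12 m.
Converting to Å: λ = 0.07330 Å ≈ 0.0733 Å.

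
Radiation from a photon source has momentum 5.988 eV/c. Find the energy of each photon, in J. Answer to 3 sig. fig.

Use c = 2.99792458e8 m/s, 1 eV = 1.602176634e-19 J.
Convert to SI: p = 5.988 eV/c = 3.2002e-27 kg·m/s.
Apply E = pc: E = 9.594e-19 J.
So E ≈ 9.59e-19 J.

9.59e-19 J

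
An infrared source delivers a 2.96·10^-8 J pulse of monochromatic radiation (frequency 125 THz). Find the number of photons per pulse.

Per-photon energy: E = 8.283·10^-20 J (from frequency = 125 THz).
N = E_total / E_photon = 2.96·10^-8 J / 8.283·10^-20 J = 3.57·10^11.

3.57·10^11 photons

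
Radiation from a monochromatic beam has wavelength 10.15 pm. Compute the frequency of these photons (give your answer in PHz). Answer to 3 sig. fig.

2.95 × 10^4 PHz

First convert: λ = 10.15 pm = 1.015 × 10^-11 m.
Since f = c/λ for a photon, f = 2.954 × 10^19 Hz.
Converting to PHz: f = 29540 PHz ≈ 2.95 × 10^4 PHz.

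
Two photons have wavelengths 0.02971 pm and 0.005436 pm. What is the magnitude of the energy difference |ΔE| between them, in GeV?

Using E = hc/λ: E₁ = 6.6861e-12 J, E₂ = 3.6542e-11 J.
|ΔE| = |6.6861e-12 − 3.6542e-11| = 2.99e-11 J = 0.186 GeV.

0.186 GeV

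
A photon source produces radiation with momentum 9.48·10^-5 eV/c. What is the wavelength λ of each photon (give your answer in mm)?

13.1 mm

First convert: p = 9.48·10^-5 eV/c = 5.0664·10^-32 kg·m/s.
Since λ = h/p for a photon, λ = 0.01308 m.
Converting to mm: λ = 13.08 mm ≈ 13.1 mm.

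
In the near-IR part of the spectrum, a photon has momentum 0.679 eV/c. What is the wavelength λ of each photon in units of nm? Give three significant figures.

1830 nm

Take h = 6.62607015 × 10^-34 J·s, c = 2.99792458 × 10^8 m/s, 1 eV = 1.602176634 × 10^-19 J.
Convert to SI: p = 0.679 eV/c = 3.6288 × 10^-28 kg·m/s.
The photon relation is λ = h/p, giving λ = 1.826 × 10^-6 m.
Converting to nm: λ = 1826 nm ≈ 1830 nm.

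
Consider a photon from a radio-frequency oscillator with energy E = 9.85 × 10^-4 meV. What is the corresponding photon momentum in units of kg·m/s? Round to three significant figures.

First convert: E = 9.85 × 10^-4 meV = 1.5781 × 10^-25 J.
The photon relation is p = E/c, giving p = 5.264 × 10^-34 kg·m/s.
So p ≈ 5.26 × 10^-34 kg·m/s.

5.26 × 10^-34 kg·m/s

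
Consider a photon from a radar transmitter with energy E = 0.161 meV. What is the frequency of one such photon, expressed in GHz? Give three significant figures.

38.9 GHz

Convert to SI: E = 0.161 meV = 2.5795e-23 J.
Apply f = E/h: f = 3.893e10 Hz.
Converting to GHz: f = 38.93 GHz ≈ 38.9 GHz.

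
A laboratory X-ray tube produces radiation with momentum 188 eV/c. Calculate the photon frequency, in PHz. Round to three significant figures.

45.5 PHz

In SI units: p = 188 eV/c = 1.0047 × 10^-25 kg·m/s.
For a photon f = pc/h, so f = 4.546 × 10^16 Hz.
Converting to PHz: f = 45.46 PHz ≈ 45.5 PHz.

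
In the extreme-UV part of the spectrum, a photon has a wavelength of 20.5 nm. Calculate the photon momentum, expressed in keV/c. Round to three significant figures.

0.0605 keV/c

Use h = 6.62607015 × 10^-34 J·s, c = 2.99792458 × 10^8 m/s, 1 eV = 1.602176634 × 10^-19 J.
Convert to SI: λ = 20.5 nm = 2.05 × 10^-8 m.
Since p = h/λ for a photon, p = 3.232 × 10^-26 kg·m/s.
Converting to keV/c: p = 0.06048 keV/c ≈ 0.0605 keV/c.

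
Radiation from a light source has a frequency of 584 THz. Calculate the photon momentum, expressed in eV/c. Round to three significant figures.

2.42 eV/c

Use h = 6.62607015e-34 J·s, c = 2.99792458e8 m/s, 1 eV = 1.602176634e-19 J.
In SI units: f = 584 THz = 5.84e14 Hz.
Apply p = hf/c: p = 1.291e-27 kg·m/s.
Converting to eV/c: p = 2.415 eV/c ≈ 2.42 eV/c.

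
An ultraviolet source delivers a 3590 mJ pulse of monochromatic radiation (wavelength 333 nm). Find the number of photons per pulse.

6.02 × 10^18 photons

Per-photon energy: E = 5.965 × 10^-19 J (from wavelength = 333 nm).
N = E_total / E_photon = 3.59 J / 5.965 × 10^-19 J = 6.02 × 10^18.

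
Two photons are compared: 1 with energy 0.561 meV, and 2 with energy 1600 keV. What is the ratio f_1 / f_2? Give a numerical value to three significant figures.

f_1 = 1.356 × 10^11 Hz (from energy = 0.561 meV, via f = E/h).
f_2 = 3.869 × 10^20 Hz (from energy = 1600 keV, via f = E/h).
Ratio = 1.356 × 10^11 / 3.869 × 10^20 = 3.51 × 10^-10.

3.51 × 10^-10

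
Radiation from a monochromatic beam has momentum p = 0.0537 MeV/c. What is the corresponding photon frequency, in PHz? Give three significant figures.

Convert to SI: p = 0.0537 MeV/c = 2.8699e-23 kg·m/s.
Since f = pc/h for a photon, f = 1.298e19 Hz.
Converting to PHz: f = 12980 PHz ≈ 1.30e4 PHz.

1.30e4 PHz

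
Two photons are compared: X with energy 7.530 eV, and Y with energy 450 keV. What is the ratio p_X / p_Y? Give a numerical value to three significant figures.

1.67e-5

p_X = 4.024e-27 kg·m/s (from energy = 7.530 eV, via p = E/c).
p_Y = 2.405e-22 kg·m/s (from energy = 450 keV, via p = E/c).
Ratio = 4.024e-27 / 2.405e-22 = 1.67e-5.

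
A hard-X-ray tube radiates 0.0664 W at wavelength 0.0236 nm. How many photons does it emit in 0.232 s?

1.83·10^12 photons

Total energy: E_total = P·t = 0.0664 × 0.232 = 0.01540 J.
Per-photon energy: E = 8.417·10^-15 J.
N = E_total / E_photon = 1.83·10^12.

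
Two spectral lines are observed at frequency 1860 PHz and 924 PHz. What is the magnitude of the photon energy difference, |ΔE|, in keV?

Using E = hf: E₁ = 1.232 × 10^-15 J, E₂ = 6.122 × 10^-16 J.
|ΔE| = |1.232 × 10^-15 − 6.122 × 10^-16| = 6.20 × 10^-16 J = 3.87 keV.

3.87 keV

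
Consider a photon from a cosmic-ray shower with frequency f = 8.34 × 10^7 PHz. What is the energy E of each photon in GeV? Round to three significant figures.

0.345 GeV

Convert to SI: f = 8.34 × 10^7 PHz = 8.34 × 10^22 Hz.
Apply E = hf: E = 5.526 × 10^-11 J.
Converting to GeV: E = 0.3449 GeV ≈ 0.345 GeV.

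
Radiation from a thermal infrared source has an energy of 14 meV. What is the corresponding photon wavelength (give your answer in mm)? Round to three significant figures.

Use h = 6.62607015·10^-34 J·s, c = 2.99792458·10^8 m/s, 1 eV = 1.602176634·10^-19 J.
First convert: E = 14 meV = 2.2430·10^-21 J.
For a photon λ = hc/E, so λ = 8.856·10^-5 m.
Converting to mm: λ = 0.08856 mm ≈ 0.0886 mm.

0.0886 mm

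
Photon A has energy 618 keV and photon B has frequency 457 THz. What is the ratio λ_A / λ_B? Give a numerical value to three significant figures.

λ_A = 2.006e-12 m (from energy = 618 keV, via λ = hc/E).
λ_B = 6.560e-7 m (from frequency = 457 THz, via λ = c/f).
Ratio = 2.006e-12 / 6.560e-7 = 3.06e-6.

3.06e-6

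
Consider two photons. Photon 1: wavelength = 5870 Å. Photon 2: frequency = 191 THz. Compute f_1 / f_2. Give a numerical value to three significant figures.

f_1 = 5.107e14 Hz (from wavelength = 5870 Å, via f = c/λ).
f_2 = 1.910e14 Hz (from frequency = 191 THz, via f given directly).
Ratio = 5.107e14 / 1.910e14 = 2.67.

2.67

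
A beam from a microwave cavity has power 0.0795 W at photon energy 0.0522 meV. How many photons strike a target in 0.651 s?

6.19 × 10^21 photons

Total energy: E_total = P·t = 0.0795 × 0.651 = 0.05175 J.
Per-photon energy: E = 8.363 × 10^-24 J.
N = E_total / E_photon = 6.19 × 10^21.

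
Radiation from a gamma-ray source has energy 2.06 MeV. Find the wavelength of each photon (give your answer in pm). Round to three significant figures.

0.602 pm

Use h = 6.62607015e-34 J·s, c = 2.99792458e8 m/s, 1 eV = 1.602176634e-19 J.
In SI units: E = 2.06 MeV = 3.3005e-13 J.
Apply λ = hc/E: λ = 6.019e-13 m.
Converting to pm: λ = 0.6019 pm ≈ 0.602 pm.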